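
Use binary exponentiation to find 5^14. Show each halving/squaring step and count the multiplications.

Computing 5^14 by squaring (build up from 5^1; each line after the first costs one multiplication):

5^1 = 5
5^2 = (5^1)^2 = 5^2 = 25
5^3 = 5 * 5^2 = 5 * 25 = 125
5^6 = (5^3)^2 = 125^2 = 15625
5^7 = 5 * 5^6 = 5 * 15625 = 78125
5^14 = (5^7)^2 = 78125^2 = 6103515625

Result: 6103515625
Multiplications needed: 5 (5 lines after 5^1)

5^14 = 6103515625. Using exponentiation by squaring, this requires 5 multiplications. The key idea: if the exponent is even, square the half-power; if odd, multiply by the base once.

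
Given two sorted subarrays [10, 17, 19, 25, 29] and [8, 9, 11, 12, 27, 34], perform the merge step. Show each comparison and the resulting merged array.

Merging process:

Compare 10 vs 8: take 8 from right. Merged: [8]
Compare 10 vs 9: take 9 from right. Merged: [8, 9]
Compare 10 vs 11: take 10 from left. Merged: [8, 9, 10]
Compare 17 vs 11: take 11 from right. Merged: [8, 9, 10, 11]
Compare 17 vs 12: take 12 from right. Merged: [8, 9, 10, 11, 12]
Compare 17 vs 27: take 17 from left. Merged: [8, 9, 10, 11, 12, 17]
Compare 19 vs 27: take 19 from left. Merged: [8, 9, 10, 11, 12, 17, 19]
Compare 25 vs 27: take 25 from left. Merged: [8, 9, 10, 11, 12, 17, 19, 25]
Compare 29 vs 27: take 27 from right. Merged: [8, 9, 10, 11, 12, 17, 19, 25, 27]
Compare 29 vs 34: take 29 from left. Merged: [8, 9, 10, 11, 12, 17, 19, 25, 27, 29]
Append remaining from right: [34]. Merged: [8, 9, 10, 11, 12, 17, 19, 25, 27, 29, 34]

Final merged array: [8, 9, 10, 11, 12, 17, 19, 25, 27, 29, 34]
Total comparisons: 10

The merged array is [8, 9, 10, 11, 12, 17, 19, 25, 27, 29, 34], requiring 10 comparisons. The merge step runs in O(n) time where n is the total number of elements.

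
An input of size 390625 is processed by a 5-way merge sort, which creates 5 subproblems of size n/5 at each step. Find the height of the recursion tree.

For divide and conquer with division factor 5:

Problem sizes at each level:
Level 0: 390625
Level 1: 78125
Level 2: 15625
Level 3: 3125
Level 4: 625
Level 5: 125
Level 6: 25
Level 7: 5
Level 8: 1

The root is level 0 and the size-1 base case is level 8 (the tree spans levels 0 through 8, i.e. 9 levels counting the root), so the depth is the number of divisions: log_5(390625) = 8

The recursion tree depth is log_5(390625) = 8. At each level, the problem size is divided by 5, so it takes 8 divisions to reduce to a base case of size 1. The algorithm makes 5 recursive calls at each level.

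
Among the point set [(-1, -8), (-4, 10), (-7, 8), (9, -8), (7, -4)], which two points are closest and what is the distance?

Computing all pairwise distances among 5 points:

d((-1, -8), (-4, 10)) = 18.2483
d((-1, -8), (-7, 8)) = 17.088
d((-1, -8), (9, -8)) = 10.0
d((-1, -8), (7, -4)) = 8.9443
d((-4, 10), (-7, 8)) = 3.6056 <-- minimum
d((-4, 10), (9, -8)) = 22.2036
d((-4, 10), (7, -4)) = 17.8045
d((-7, 8), (9, -8)) = 22.6274
d((-7, 8), (7, -4)) = 18.4391
d((9, -8), (7, -4)) = 4.4721

Closest pair: (-4, 10) and (-7, 8) with distance 3.6056

The closest pair is (-4, 10) and (-7, 8) with Euclidean distance 3.6056. For 5 points, brute-force pairwise comparison is shown above. For large n, the divide-and-conquer algorithm (sort by x, recurse on halves, check the dividing strip) achieves O(n log n).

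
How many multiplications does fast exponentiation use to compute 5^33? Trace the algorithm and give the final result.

Computing 5^33 by squaring (build up from 5^1; each line after the first costs one multiplication):

5^1 = 5
5^2 = (5^1)^2 = 5^2 = 25
5^4 = (5^2)^2 = 25^2 = 625
5^8 = (5^4)^2 = 625^2 = 390625
5^16 = (5^8)^2 = 390625^2 = 152587890625
5^32 = (5^16)^2 = 152587890625^2 = 23283064365386962890625
5^33 = 5 * 5^32 = 5 * 23283064365386962890625 = 116415321826934814453125

Result: 116415321826934814453125
Multiplications needed: 6 (6 lines after 5^1)

5^33 = 116415321826934814453125. Using exponentiation by squaring, this requires 6 multiplications. The key idea: if the exponent is even, square the half-power; if odd, multiply by the base once.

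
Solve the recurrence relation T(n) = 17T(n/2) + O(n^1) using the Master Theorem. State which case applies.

Master Theorem for T(n) = 17T(n/2) + O(n^1):

a = 17, b = 2, c = 1
log_b(a) = log_2(17) = 4.0875

Case 1: c = 1 < log_2(17) = 4.0875
T(n) = O(n^(log_2 17))

For T(n) = 17T(n/2) + O(n^1): log_2(17) = 4.0875. This is Case 1 of the Master Theorem (c < log_b(a), work dominated by leaves), giving O(n^(log_2 17)).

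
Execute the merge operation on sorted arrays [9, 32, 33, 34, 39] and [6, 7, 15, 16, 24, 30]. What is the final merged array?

Merging process:

Compare 9 vs 6: take 6 from right. Merged: [6]
Compare 9 vs 7: take 7 from right. Merged: [6, 7]
Compare 9 vs 15: take 9 from left. Merged: [6, 7, 9]
Compare 32 vs 15: take 15 from right. Merged: [6, 7, 9, 15]
Compare 32 vs 16: take 16 from right. Merged: [6, 7, 9, 15, 16]
Compare 32 vs 24: take 24 from right. Merged: [6, 7, 9, 15, 16, 24]
Compare 32 vs 30: take 30 from right. Merged: [6, 7, 9, 15, 16, 24, 30]
Append remaining from left: [32, 33, 34, 39]. Merged: [6, 7, 9, 15, 16, 24, 30, 32, 33, 34, 39]

Final merged array: [6, 7, 9, 15, 16, 24, 30, 32, 33, 34, 39]
Total comparisons: 7

The merged array is [6, 7, 9, 15, 16, 24, 30, 32, 33, 34, 39], requiring 7 comparisons. The merge step runs in O(n) time where n is the total number of elements.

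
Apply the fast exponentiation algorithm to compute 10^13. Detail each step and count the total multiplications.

Computing 10^13 by squaring (build up from 10^1; each line after the first costs one multiplication):

10^1 = 10
10^2 = (10^1)^2 = 10^2 = 100
10^3 = 10 * 10^2 = 10 * 100 = 1000
10^6 = (10^3)^2 = 1000^2 = 1000000
10^12 = (10^6)^2 = 1000000^2 = 1000000000000
10^13 = 10 * 10^12 = 10 * 1000000000000 = 10000000000000

Result: 10000000000000
Multiplications needed: 5 (5 lines after 10^1)

10^13 = 10000000000000. Using exponentiation by squaring, this requires 5 multiplications. The key idea: if the exponent is even, square the half-power; if odd, multiply by the base once.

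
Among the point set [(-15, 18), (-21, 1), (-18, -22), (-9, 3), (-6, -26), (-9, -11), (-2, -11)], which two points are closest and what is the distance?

Computing all pairwise distances among 7 points:

d((-15, 18), (-21, 1)) = 18.0278
d((-15, 18), (-18, -22)) = 40.1123
d((-15, 18), (-9, 3)) = 16.1555
d((-15, 18), (-6, -26)) = 44.911
d((-15, 18), (-9, -11)) = 29.6142
d((-15, 18), (-2, -11)) = 31.7805
d((-21, 1), (-18, -22)) = 23.1948
d((-21, 1), (-9, 3)) = 12.1655
d((-21, 1), (-6, -26)) = 30.8869
d((-21, 1), (-9, -11)) = 16.9706
d((-21, 1), (-2, -11)) = 22.4722
d((-18, -22), (-9, 3)) = 26.5707
d((-18, -22), (-6, -26)) = 12.6491
d((-18, -22), (-9, -11)) = 14.2127
d((-18, -22), (-2, -11)) = 19.4165
d((-9, 3), (-6, -26)) = 29.1548
d((-9, 3), (-9, -11)) = 14.0
d((-9, 3), (-2, -11)) = 15.6525
d((-6, -26), (-9, -11)) = 15.2971
d((-6, -26), (-2, -11)) = 15.5242
d((-9, -11), (-2, -11)) = 7.0 <-- minimum

Closest pair: (-9, -11) and (-2, -11) with distance 7.0

The closest pair is (-9, -11) and (-2, -11) with Euclidean distance 7.0. For 7 points, brute-force pairwise comparison is shown above. For large n, the divide-and-conquer algorithm (sort by x, recurse on halves, check the dividing strip) achieves O(n log n).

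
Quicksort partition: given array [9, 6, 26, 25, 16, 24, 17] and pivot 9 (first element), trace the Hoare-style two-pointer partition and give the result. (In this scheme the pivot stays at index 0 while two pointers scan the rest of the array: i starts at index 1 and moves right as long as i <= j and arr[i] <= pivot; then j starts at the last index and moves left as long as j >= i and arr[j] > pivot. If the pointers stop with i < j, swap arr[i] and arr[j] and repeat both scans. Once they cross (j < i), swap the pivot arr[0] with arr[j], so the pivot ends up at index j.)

Hoare-style two-pointer partition with pivot = 9:

Initial array: [9, 6, 26, 25, 16, 24, 17]

Pointers start at i = 1, j = 6.
i ends at 2, j ends at 1: the pointers have crossed (j < i), so scanning stops.

Swap pivot arr[0] with arr[1] to place pivot at position 1: [6, 9, 26, 25, 16, 24, 17]
Pivot position: 1

After partitioning with pivot 9, the array becomes [6, 9, 26, 25, 16, 24, 17]. The pivot is placed at index 1. All elements to the left of the pivot are <= 9, and all elements to the right are > 9.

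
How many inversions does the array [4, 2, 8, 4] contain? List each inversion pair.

Finding inversions in [4, 2, 8, 4]:

(0, 1): arr[0]=4 > arr[1]=2
(2, 3): arr[2]=8 > arr[3]=4

Total inversions: 2

The array has 2 inversion(s): (0,1), (2,3). Each pair (i,j) satisfies i < j and arr[i] > arr[j].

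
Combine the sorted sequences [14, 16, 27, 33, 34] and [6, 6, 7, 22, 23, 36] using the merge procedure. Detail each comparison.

Merging process:

Compare 14 vs 6: take 6 from right. Merged: [6]
Compare 14 vs 6: take 6 from right. Merged: [6, 6]
Compare 14 vs 7: take 7 from right. Merged: [6, 6, 7]
Compare 14 vs 22: take 14 from left. Merged: [6, 6, 7, 14]
Compare 16 vs 22: take 16 from left. Merged: [6, 6, 7, 14, 16]
Compare 27 vs 22: take 22 from right. Merged: [6, 6, 7, 14, 16, 22]
Compare 27 vs 23: take 23 from right. Merged: [6, 6, 7, 14, 16, 22, 23]
Compare 27 vs 36: take 27 from left. Merged: [6, 6, 7, 14, 16, 22, 23, 27]
Compare 33 vs 36: take 33 from left. Merged: [6, 6, 7, 14, 16, 22, 23, 27, 33]
Compare 34 vs 36: take 34 from left. Merged: [6, 6, 7, 14, 16, 22, 23, 27, 33, 34]
Append remaining from right: [36]. Merged: [6, 6, 7, 14, 16, 22, 23, 27, 33, 34, 36]

Final merged array: [6, 6, 7, 14, 16, 22, 23, 27, 33, 34, 36]
Total comparisons: 10

The merged array is [6, 6, 7, 14, 16, 22, 23, 27, 33, 34, 36], requiring 10 comparisons. The merge step runs in O(n) time where n is the total number of elements.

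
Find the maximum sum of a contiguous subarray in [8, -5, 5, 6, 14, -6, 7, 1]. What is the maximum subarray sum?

Using Kadane's algorithm on [8, -5, 5, 6, 14, -6, 7, 1]:

Scanning through the array:
Position 1 (value -5): max_ending_here = 3, max_so_far = 8
Position 2 (value 5): max_ending_here = 8, max_so_far = 8
Position 3 (value 6): max_ending_here = 14, max_so_far = 14
Position 4 (value 14): max_ending_here = 28, max_so_far = 28
Position 5 (value -6): max_ending_here = 22, max_so_far = 28
Position 6 (value 7): max_ending_here = 29, max_so_far = 29
Position 7 (value 1): max_ending_here = 30, max_so_far = 30

Maximum subarray: [8, -5, 5, 6, 14, -6, 7, 1]
Maximum sum: 30

The maximum subarray is [8, -5, 5, 6, 14, -6, 7, 1] with sum 30. This subarray runs from index 0 to index 7.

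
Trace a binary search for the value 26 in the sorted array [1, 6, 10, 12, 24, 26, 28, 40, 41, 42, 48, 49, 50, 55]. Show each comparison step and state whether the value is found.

Binary search for 26 in [1, 6, 10, 12, 24, 26, 28, 40, 41, 42, 48, 49, 50, 55]:

lo=0, hi=13, mid=6, arr[mid]=28 -> 28 > 26, search left half
lo=0, hi=5, mid=2, arr[mid]=10 -> 10 < 26, search right half
lo=3, hi=5, mid=4, arr[mid]=24 -> 24 < 26, search right half
lo=5, hi=5, mid=5, arr[mid]=26 -> Found target at index 5!

Binary search finds 26 at index 5 after 4 comparisons. The search repeatedly halves the search space by comparing with the middle element.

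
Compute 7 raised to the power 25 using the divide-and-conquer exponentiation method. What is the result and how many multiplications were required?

Computing 7^25 by squaring (build up from 7^1; each line after the first costs one multiplication):

7^1 = 7
7^2 = (7^1)^2 = 7^2 = 49
7^3 = 7 * 7^2 = 7 * 49 = 343
7^6 = (7^3)^2 = 343^2 = 117649
7^12 = (7^6)^2 = 117649^2 = 13841287201
7^24 = (7^12)^2 = 13841287201^2 = 191581231380566414401
7^25 = 7 * 7^24 = 7 * 191581231380566414401 = 1341068619663964900807

Result: 1341068619663964900807
Multiplications needed: 6 (6 lines after 7^1)

7^25 = 1341068619663964900807. Using exponentiation by squaring, this requires 6 multiplications. The key idea: if the exponent is even, square the half-power; if odd, multiply by the base once.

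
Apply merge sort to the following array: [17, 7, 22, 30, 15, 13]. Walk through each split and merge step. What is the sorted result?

Merge sort trace:

Split: [17, 7, 22, 30, 15, 13] -> [17, 7, 22] and [30, 15, 13]
  Split: [17, 7, 22] -> [17] and [7, 22]
    Split: [7, 22] -> [7] and [22]
    Merge: [7] + [22] -> [7, 22]
  Merge: [17] + [7, 22] -> [7, 17, 22]
  Split: [30, 15, 13] -> [30] and [15, 13]
    Split: [15, 13] -> [15] and [13]
    Merge: [15] + [13] -> [13, 15]
  Merge: [30] + [13, 15] -> [13, 15, 30]
Merge: [7, 17, 22] + [13, 15, 30] -> [7, 13, 15, 17, 22, 30]

Final sorted array: [7, 13, 15, 17, 22, 30]

The merge sort proceeds by recursively splitting the array and merging sorted halves.
After all merges, the sorted array is [7, 13, 15, 17, 22, 30].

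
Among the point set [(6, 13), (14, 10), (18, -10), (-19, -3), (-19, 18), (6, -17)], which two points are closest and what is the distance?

Computing all pairwise distances among 6 points:

d((6, 13), (14, 10)) = 8.544 <-- minimum
d((6, 13), (18, -10)) = 25.9422
d((6, 13), (-19, -3)) = 29.6816
d((6, 13), (-19, 18)) = 25.4951
d((6, 13), (6, -17)) = 30.0
d((14, 10), (18, -10)) = 20.3961
d((14, 10), (-19, -3)) = 35.4683
d((14, 10), (-19, 18)) = 33.9559
d((14, 10), (6, -17)) = 28.1603
d((18, -10), (-19, -3)) = 37.6563
d((18, -10), (-19, 18)) = 46.4004
d((18, -10), (6, -17)) = 13.8924
d((-19, -3), (-19, 18)) = 21.0
d((-19, -3), (6, -17)) = 28.6531
d((-19, 18), (6, -17)) = 43.0116

Closest pair: (6, 13) and (14, 10) with distance 8.544

The closest pair is (6, 13) and (14, 10) with Euclidean distance 8.544. For 6 points, brute-force pairwise comparison is shown above. For large n, the divide-and-conquer algorithm (sort by x, recurse on halves, check the dividing strip) achieves O(n log n).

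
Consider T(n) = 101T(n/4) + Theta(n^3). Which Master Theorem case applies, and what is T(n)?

Master Theorem for T(n) = 101T(n/4) + O(n^3):

a = 101, b = 4, c = 3
log_b(a) = log_4(101) = 3.3291

Case 1: c = 3 < log_4(101) = 3.3291
T(n) = O(n^(log_4 101))

For T(n) = 101T(n/4) + O(n^3): log_4(101) = 3.3291. This is Case 1 of the Master Theorem (c < log_b(a), work dominated by leaves), giving O(n^(log_4 101)).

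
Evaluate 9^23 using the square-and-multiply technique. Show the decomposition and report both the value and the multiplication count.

Computing 9^23 by squaring (build up from 9^1; each line after the first costs one multiplication):

9^1 = 9
9^2 = (9^1)^2 = 9^2 = 81
9^4 = (9^2)^2 = 81^2 = 6561
9^5 = 9 * 9^4 = 9 * 6561 = 59049
9^10 = (9^5)^2 = 59049^2 = 3486784401
9^11 = 9 * 9^10 = 9 * 3486784401 = 31381059609
9^22 = (9^11)^2 = 31381059609^2 = 984770902183611232881
9^23 = 9 * 9^22 = 9 * 984770902183611232881 = 8862938119652501095929

Result: 8862938119652501095929
Multiplications needed: 7 (7 lines after 9^1)

9^23 = 8862938119652501095929. Using exponentiation by squaring, this requires 7 multiplications. The key idea: if the exponent is even, square the half-power; if odd, multiply by the base once.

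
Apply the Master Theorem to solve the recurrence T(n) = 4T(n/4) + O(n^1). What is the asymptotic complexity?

Master Theorem for T(n) = 4T(n/4) + O(n^1):

a = 4, b = 4, c = 1
log_b(a) = log_4(4) = 1.0000

Case 2: c = 1 = log_4(4) = 1.0000
T(n) = O(n^1 log n) = O(n log n)

For T(n) = 4T(n/4) + O(n^1): log_4(4) = 1.0000. This is Case 2 of the Master Theorem (c = log_b(a), equal work at all levels), giving O(n log n).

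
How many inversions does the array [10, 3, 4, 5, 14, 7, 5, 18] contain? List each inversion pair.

Finding inversions in [10, 3, 4, 5, 14, 7, 5, 18]:

(0, 1): arr[0]=10 > arr[1]=3
(0, 2): arr[0]=10 > arr[2]=4
(0, 3): arr[0]=10 > arr[3]=5
(0, 5): arr[0]=10 > arr[5]=7
(0, 6): arr[0]=10 > arr[6]=5
(4, 5): arr[4]=14 > arr[5]=7
(4, 6): arr[4]=14 > arr[6]=5
(5, 6): arr[5]=7 > arr[6]=5

Total inversions: 8

The array has 8 inversion(s): (0,1), (0,2), (0,3), (0,5), (0,6), (4,5), (4,6), (5,6). Each pair (i,j) satisfies i < j and arr[i] > arr[j].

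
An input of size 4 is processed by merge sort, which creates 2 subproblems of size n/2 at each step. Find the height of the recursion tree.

For divide and conquer with division factor 2:

Problem sizes at each level:
Level 0: 4
Level 1: 2
Level 2: 1

The root is level 0 and the size-1 base case is level 2 (the tree spans levels 0 through 2, i.e. 3 levels counting the root), so the depth is the number of divisions: log_2(4) = 2

The recursion tree depth is log_2(4) = 2. At each level, the problem size is divided by 2, so it takes 2 divisions to reduce to a base case of size 1. The algorithm makes 2 recursive calls at each level.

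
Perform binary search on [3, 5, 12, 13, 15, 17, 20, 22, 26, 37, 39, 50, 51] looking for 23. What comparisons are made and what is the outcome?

Binary search for 23 in [3, 5, 12, 13, 15, 17, 20, 22, 26, 37, 39, 50, 51]:

lo=0, hi=12, mid=6, arr[mid]=20 -> 20 < 23, search right half
lo=7, hi=12, mid=9, arr[mid]=37 -> 37 > 23, search left half
lo=7, hi=8, mid=7, arr[mid]=22 -> 22 < 23, search right half
lo=8, hi=8, mid=8, arr[mid]=26 -> 26 > 23, search left half
lo=8 > hi=7, target 23 not found

Binary search determines that 23 is not in the array after 4 comparisons. The search space was exhausted without finding the target.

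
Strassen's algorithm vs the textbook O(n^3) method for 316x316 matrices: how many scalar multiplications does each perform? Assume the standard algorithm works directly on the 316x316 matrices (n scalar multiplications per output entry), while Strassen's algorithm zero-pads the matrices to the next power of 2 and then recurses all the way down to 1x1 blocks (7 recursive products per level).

Matrix multiplication for 316x316 matrices:

Strassen's algorithm requires power-of-2 dimensions. Pad 316x316 to 512x512 (next power of 2).

Standard algorithm: 316^3 = 31554496 multiplications
Strassen's algorithm: 7^(log2(512)) = 7^9 = 40353607 multiplications
Difference: 31554496 - 40353607 = -8799111 (Strassen uses MORE here due to padding overhead — for small or just-over-power-of-2 n, padding can outweigh the per-level savings)

Standard: 31554496 multiplications (316^3). Strassen: 40353607 multiplications (7^9, after padding to 512x512). Strassen reduces 8 recursive multiplications to 7 at each level.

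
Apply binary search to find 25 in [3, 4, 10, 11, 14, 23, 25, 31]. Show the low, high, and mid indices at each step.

Binary search for 25 in [3, 4, 10, 11, 14, 23, 25, 31]:

lo=0, hi=7, mid=3, arr[mid]=11 -> 11 < 25, search right half
lo=4, hi=7, mid=5, arr[mid]=23 -> 23 < 25, search right half
lo=6, hi=7, mid=6, arr[mid]=25 -> Found target at index 6!

Binary search finds 25 at index 6 after 3 comparisons. The search repeatedly halves the search space by comparing with the middle element.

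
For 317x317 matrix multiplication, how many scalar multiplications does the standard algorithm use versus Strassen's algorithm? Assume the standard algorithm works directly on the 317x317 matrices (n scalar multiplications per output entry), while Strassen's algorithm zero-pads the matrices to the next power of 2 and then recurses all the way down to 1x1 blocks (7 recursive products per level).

Matrix multiplication for 317x317 matrices:

Strassen's algorithm requires power-of-2 dimensions. Pad 317x317 to 512x512 (next power of 2).

Standard algorithm: 317^3 = 31855013 multiplications
Strassen's algorithm: 7^(log2(512)) = 7^9 = 40353607 multiplications
Difference: 31855013 - 40353607 = -8498594 (Strassen uses MORE here due to padding overhead — for small or just-over-power-of-2 n, padding can outweigh the per-level savings)

Standard: 31855013 multiplications (317^3). Strassen: 40353607 multiplications (7^9, after padding to 512x512). Strassen reduces 8 recursive multiplications to 7 at each level.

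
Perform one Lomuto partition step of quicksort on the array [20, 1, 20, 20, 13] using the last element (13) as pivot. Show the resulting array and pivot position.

Lomuto partition with pivot = 13:

Initial array: [20, 1, 20, 20, 13]

arr[0]=20 > 13: no swap
arr[1]=1 <= 13: swap with position 0, array becomes [1, 20, 20, 20, 13]
arr[2]=20 > 13: no swap
arr[3]=20 > 13: no swap

Place pivot at position 1: [1, 13, 20, 20, 20]
Pivot position: 1

After partitioning with pivot 13, the array becomes [1, 13, 20, 20, 20]. The pivot is placed at index 1. All elements to the left of the pivot are <= 13, and all elements to the right are > 13.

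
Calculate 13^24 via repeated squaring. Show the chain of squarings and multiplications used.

Computing 13^24 by squaring (build up from 13^1; each line after the first costs one multiplication):

13^1 = 13
13^2 = (13^1)^2 = 13^2 = 169
13^3 = 13 * 13^2 = 13 * 169 = 2197
13^6 = (13^3)^2 = 2197^2 = 4826809
13^12 = (13^6)^2 = 4826809^2 = 23298085122481
13^24 = (13^12)^2 = 23298085122481^2 = 542800770374370512771595361

Result: 542800770374370512771595361
Multiplications needed: 5 (5 lines after 13^1)

13^24 = 542800770374370512771595361. Using exponentiation by squaring, this requires 5 multiplications. The key idea: if the exponent is even, square the half-power; if odd, multiply by the base once.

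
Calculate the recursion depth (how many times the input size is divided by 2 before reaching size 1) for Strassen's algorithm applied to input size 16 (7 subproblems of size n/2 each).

For divide and conquer with division factor 2:

Problem sizes at each level:
Level 0: 16
Level 1: 8
Level 2: 4
Level 3: 2
Level 4: 1

The root is level 0 and the size-1 base case is level 4 (the tree spans levels 0 through 4, i.e. 5 levels counting the root), so the depth is the number of divisions: log_2(16) = 4

The recursion tree depth is log_2(16) = 4. At each level, the problem size is divided by 2, so it takes 4 divisions to reduce to a base case of size 1. The algorithm makes 7 recursive calls at each level.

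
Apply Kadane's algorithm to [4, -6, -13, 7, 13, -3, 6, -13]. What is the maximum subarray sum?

Using Kadane's algorithm on [4, -6, -13, 7, 13, -3, 6, -13]:

Scanning through the array:
Position 1 (value -6): max_ending_here = -2, max_so_far = 4
Position 2 (value -13): max_ending_here = -13, max_so_far = 4
Position 3 (value 7): max_ending_here = 7, max_so_far = 7
Position 4 (value 13): max_ending_here = 20, max_so_far = 20
Position 5 (value -3): max_ending_here = 17, max_so_far = 20
Position 6 (value 6): max_ending_here = 23, max_so_far = 23
Position 7 (value -13): max_ending_here = 10, max_so_far = 23

Maximum subarray: [7, 13, -3, 6]
Maximum sum: 23

The maximum subarray is [7, 13, -3, 6] with sum 23. This subarray runs from index 3 to index 6.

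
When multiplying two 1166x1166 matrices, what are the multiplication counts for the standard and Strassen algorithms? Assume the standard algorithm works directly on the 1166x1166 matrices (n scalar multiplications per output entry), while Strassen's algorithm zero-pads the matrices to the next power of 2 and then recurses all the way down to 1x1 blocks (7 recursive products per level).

Matrix multiplication for 1166x1166 matrices:

Strassen's algorithm requires power-of-2 dimensions. Pad 1166x1166 to 2048x2048 (next power of 2).

Standard algorithm: 1166^3 = 1585242296 multiplications
Strassen's algorithm: 7^(log2(2048)) = 7^11 = 1977326743 multiplications
Difference: 1585242296 - 1977326743 = -392084447 (Strassen uses MORE here due to padding overhead — for small or just-over-power-of-2 n, padding can outweigh the per-level savings)

Standard: 1585242296 multiplications (1166^3). Strassen: 1977326743 multiplications (7^11, after padding to 2048x2048). Strassen reduces 8 recursive multiplications to 7 at each level.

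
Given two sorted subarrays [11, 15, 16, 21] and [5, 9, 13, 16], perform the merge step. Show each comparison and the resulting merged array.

Merging process:

Compare 11 vs 5: take 5 from right. Merged: [5]
Compare 11 vs 9: take 9 from right. Merged: [5, 9]
Compare 11 vs 13: take 11 from left. Merged: [5, 9, 11]
Compare 15 vs 13: take 13 from right. Merged: [5, 9, 11, 13]
Compare 15 vs 16: take 15 from left. Merged: [5, 9, 11, 13, 15]
Compare 16 vs 16: take 16 from left. Merged: [5, 9, 11, 13, 15, 16]
Compare 21 vs 16: take 16 from right. Merged: [5, 9, 11, 13, 15, 16, 16]
Append remaining from left: [21]. Merged: [5, 9, 11, 13, 15, 16, 16, 21]

Final merged array: [5, 9, 11, 13, 15, 16, 16, 21]
Total comparisons: 7

The merged array is [5, 9, 11, 13, 15, 16, 16, 21], requiring 7 comparisons. The merge step runs in O(n) time where n is the total number of elements.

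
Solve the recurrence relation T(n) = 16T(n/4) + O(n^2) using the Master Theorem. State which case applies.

Master Theorem for T(n) = 16T(n/4) + O(n^2):

a = 16, b = 4, c = 2
log_b(a) = log_4(16) = 2.0000

Case 2: c = 2 = log_4(16) = 2.0000
T(n) = O(n^2 log n) = O(n^2 log n)

For T(n) = 16T(n/4) + O(n^2): log_4(16) = 2.0000. This is Case 2 of the Master Theorem (c = log_b(a), equal work at all levels), giving O(n^2 log n).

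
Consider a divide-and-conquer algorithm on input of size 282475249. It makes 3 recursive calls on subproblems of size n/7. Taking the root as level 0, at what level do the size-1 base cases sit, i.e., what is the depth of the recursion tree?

For divide and conquer with division factor 7:

Problem sizes at each level:
Level 0: 282475249
Level 1: 40353607
Level 2: 5764801
Level 3: 823543
Level 4: 117649
Level 5: 16807
Level 6: 2401
Level 7: 343
Level 8: 49
Level 9: 7
Level 10: 1

The root is level 0 and the size-1 base case is level 10 (the tree spans levels 0 through 10, i.e. 11 levels counting the root), so the depth is the number of divisions: log_7(282475249) = 10

The recursion tree depth is log_7(282475249) = 10. At each level, the problem size is divided by 7, so it takes 10 divisions to reduce to a base case of size 1. The algorithm makes 3 recursive calls at each level.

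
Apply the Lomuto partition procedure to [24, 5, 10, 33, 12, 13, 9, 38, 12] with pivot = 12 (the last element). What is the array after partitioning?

Lomuto partition with pivot = 12:

Initial array: [24, 5, 10, 33, 12, 13, 9, 38, 12]

arr[0]=24 > 12: no swap
arr[1]=5 <= 12: swap with position 0, array becomes [5, 24, 10, 33, 12, 13, 9, 38, 12]
arr[2]=10 <= 12: swap with position 1, array becomes [5, 10, 24, 33, 12, 13, 9, 38, 12]
arr[3]=33 > 12: no swap
arr[4]=12 <= 12: swap with position 2, array becomes [5, 10, 12, 33, 24, 13, 9, 38, 12]
arr[5]=13 > 12: no swap
arr[6]=9 <= 12: swap with position 3, array becomes [5, 10, 12, 9, 24, 13, 33, 38, 12]
arr[7]=38 > 12: no swap

Place pivot at position 4: [5, 10, 12, 9, 12, 13, 33, 38, 24]
Pivot position: 4

After partitioning with pivot 12, the array becomes [5, 10, 12, 9, 12, 13, 33, 38, 24]. The pivot is placed at index 4. All elements to the left of the pivot are <= 12, and all elements to the right are > 12.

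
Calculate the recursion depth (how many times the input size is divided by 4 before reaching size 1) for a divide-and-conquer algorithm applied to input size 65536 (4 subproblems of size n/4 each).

For divide and conquer with division factor 4:

Problem sizes at each level:
Level 0: 65536
Level 1: 16384
Level 2: 4096
Level 3: 1024
Level 4: 256
Level 5: 64
Level 6: 16
Level 7: 4
Level 8: 1

The root is level 0 and the size-1 base case is level 8 (the tree spans levels 0 through 8, i.e. 9 levels counting the root), so the depth is the number of divisions: log_4(65536) = 8

The recursion tree depth is log_4(65536) = 8. At each level, the problem size is divided by 4, so it takes 8 divisions to reduce to a base case of size 1. The algorithm makes 4 recursive calls at each level.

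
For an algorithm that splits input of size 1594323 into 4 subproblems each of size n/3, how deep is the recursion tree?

For divide and conquer with division factor 3:

Problem sizes at each level:
Level 0: 1594323
Level 1: 531441
Level 2: 177147
Level 3: 59049
Level 4: 19683
Level 5: 6561
Level 6: 2187
Level 7: 729
Level 8: 243
Level 9: 81
Level 10: 27
Level 11: 9
Level 12: 3
Level 13: 1

The root is level 0 and the size-1 base case is level 13 (the tree spans levels 0 through 13, i.e. 14 levels counting the root), so the depth is the number of divisions: log_3(1594323) = 13

The recursion tree depth is log_3(1594323) = 13. At each level, the problem size is divided by 3, so it takes 13 divisions to reduce to a base case of size 1. The algorithm makes 4 recursive calls at each level.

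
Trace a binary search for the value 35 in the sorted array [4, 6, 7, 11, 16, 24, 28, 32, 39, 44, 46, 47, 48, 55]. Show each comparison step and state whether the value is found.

Binary search for 35 in [4, 6, 7, 11, 16, 24, 28, 32, 39, 44, 46, 47, 48, 55]:

lo=0, hi=13, mid=6, arr[mid]=28 -> 28 < 35, search right half
lo=7, hi=13, mid=10, arr[mid]=46 -> 46 > 35, search left half
lo=7, hi=9, mid=8, arr[mid]=39 -> 39 > 35, search left half
lo=7, hi=7, mid=7, arr[mid]=32 -> 32 < 35, search right half
lo=8 > hi=7, target 35 not found

Binary search determines that 35 is not in the array after 4 comparisons. The search space was exhausted without finding the target.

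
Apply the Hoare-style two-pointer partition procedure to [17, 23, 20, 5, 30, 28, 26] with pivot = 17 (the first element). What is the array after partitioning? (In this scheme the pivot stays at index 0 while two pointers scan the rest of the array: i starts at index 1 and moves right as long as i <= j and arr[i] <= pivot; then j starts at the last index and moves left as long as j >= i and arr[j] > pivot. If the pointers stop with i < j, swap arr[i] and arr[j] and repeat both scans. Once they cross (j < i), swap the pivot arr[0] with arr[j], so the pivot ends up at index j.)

Hoare-style two-pointer partition with pivot = 17:

Initial array: [17, 23, 20, 5, 30, 28, 26]

Pointers start at i = 1, j = 6.
i stops at index 1 (arr[1]=23 > 17), j stops at index 3 (arr[3]=5 <= 17): swap arr[1] and arr[3], array becomes [17, 5, 20, 23, 30, 28, 26]
i ends at 2, j ends at 1: the pointers have crossed (j < i), so scanning stops.

Swap pivot arr[0] with arr[1] to place pivot at position 1: [5, 17, 20, 23, 30, 28, 26]
Pivot position: 1

After partitioning with pivot 17, the array becomes [5, 17, 20, 23, 30, 28, 26]. The pivot is placed at index 1. All elements to the left of the pivot are <= 17, and all elements to the right are > 17.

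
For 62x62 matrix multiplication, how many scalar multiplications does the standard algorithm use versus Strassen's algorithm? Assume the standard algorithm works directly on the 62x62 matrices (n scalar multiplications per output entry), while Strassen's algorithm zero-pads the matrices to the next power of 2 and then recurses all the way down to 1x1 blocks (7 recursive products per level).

Matrix multiplication for 62x62 matrices:

Strassen's algorithm requires power-of-2 dimensions. Pad 62x62 to 64x64 (next power of 2).

Standard algorithm: 62^3 = 238328 multiplications
Strassen's algorithm: 7^(log2(64)) = 7^6 = 117649 multiplications
Savings: 238328 - 117649 = 120679 multiplications

Standard: 238328 multiplications (62^3). Strassen: 117649 multiplications (7^6, after padding to 64x64). Strassen reduces 8 recursive multiplications to 7 at each level.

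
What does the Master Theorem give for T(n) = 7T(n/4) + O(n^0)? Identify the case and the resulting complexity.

Master Theorem for T(n) = 7T(n/4) + O(n^0):

a = 7, b = 4, c = 0
log_b(a) = log_4(7) = 1.4037

Case 1: c = 0 < log_4(7) = 1.4037
T(n) = O(n^(log_4 7))

For T(n) = 7T(n/4) + O(n^0): log_4(7) = 1.4037. This is Case 1 of the Master Theorem (c < log_b(a), work dominated by leaves), giving O(n^(log_4 7)).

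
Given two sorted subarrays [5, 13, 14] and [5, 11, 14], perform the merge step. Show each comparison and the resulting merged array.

Merging process:

Compare 5 vs 5: take 5 from left. Merged: [5]
Compare 13 vs 5: take 5 from right. Merged: [5, 5]
Compare 13 vs 11: take 11 from right. Merged: [5, 5, 11]
Compare 13 vs 14: take 13 from left. Merged: [5, 5, 11, 13]
Compare 14 vs 14: take 14 from left. Merged: [5, 5, 11, 13, 14]
Append remaining from right: [14]. Merged: [5, 5, 11, 13, 14, 14]

Final merged array: [5, 5, 11, 13, 14, 14]
Total comparisons: 5

The merged array is [5, 5, 11, 13, 14, 14], requiring 5 comparisons. The merge step runs in O(n) time where n is the total number of elements.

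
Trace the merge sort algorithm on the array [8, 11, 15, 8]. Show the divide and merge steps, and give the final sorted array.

Merge sort trace:

Split: [8, 11, 15, 8] -> [8, 11] and [15, 8]
  Split: [8, 11] -> [8] and [11]
  Merge: [8] + [11] -> [8, 11]
  Split: [15, 8] -> [15] and [8]
  Merge: [15] + [8] -> [8, 15]
Merge: [8, 11] + [8, 15] -> [8, 8, 11, 15]

Final sorted array: [8, 8, 11, 15]

The merge sort proceeds by recursively splitting the array and merging sorted halves.
After all merges, the sorted array is [8, 8, 11, 15].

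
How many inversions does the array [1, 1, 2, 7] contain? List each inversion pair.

Finding inversions in [1, 1, 2, 7]:


Total inversions: 0

The array has 0 inversions. It is already sorted.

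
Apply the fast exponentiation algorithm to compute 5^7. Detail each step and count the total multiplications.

Computing 5^7 by squaring (build up from 5^1; each line after the first costs one multiplication):

5^1 = 5
5^2 = (5^1)^2 = 5^2 = 25
5^3 = 5 * 5^2 = 5 * 25 = 125
5^6 = (5^3)^2 = 125^2 = 15625
5^7 = 5 * 5^6 = 5 * 15625 = 78125

Result: 78125
Multiplications needed: 4 (4 lines after 5^1)

5^7 = 78125. Using exponentiation by squaring, this requires 4 multiplications. The key idea: if the exponent is even, square the half-power; if odd, multiply by the base once.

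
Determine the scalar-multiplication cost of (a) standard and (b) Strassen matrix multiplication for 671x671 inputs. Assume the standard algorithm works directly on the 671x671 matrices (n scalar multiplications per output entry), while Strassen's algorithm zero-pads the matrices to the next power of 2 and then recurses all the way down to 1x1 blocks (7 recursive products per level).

Matrix multiplication for 671x671 matrices:

Strassen's algorithm requires power-of-2 dimensions. Pad 671x671 to 1024x1024 (next power of 2).

Standard algorithm: 671^3 = 302111711 multiplications
Strassen's algorithm: 7^(log2(1024)) = 7^10 = 282475249 multiplications
Savings: 302111711 - 282475249 = 19636462 multiplications

Standard: 302111711 multiplications (671^3). Strassen: 282475249 multiplications (7^10, after padding to 1024x1024). Strassen reduces 8 recursive multiplications to 7 at each level.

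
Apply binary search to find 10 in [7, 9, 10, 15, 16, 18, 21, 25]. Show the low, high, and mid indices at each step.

Binary search for 10 in [7, 9, 10, 15, 16, 18, 21, 25]:

lo=0, hi=7, mid=3, arr[mid]=15 -> 15 > 10, search left half
lo=0, hi=2, mid=1, arr[mid]=9 -> 9 < 10, search right half
lo=2, hi=2, mid=2, arr[mid]=10 -> Found target at index 2!

Binary search finds 10 at index 2 after 3 comparisons. The search repeatedly halves the search space by comparing with the middle element.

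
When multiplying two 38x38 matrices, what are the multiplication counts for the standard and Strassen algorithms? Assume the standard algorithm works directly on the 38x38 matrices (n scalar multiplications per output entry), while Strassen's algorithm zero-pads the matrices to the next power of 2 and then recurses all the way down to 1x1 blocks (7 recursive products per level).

Matrix multiplication for 38x38 matrices:

Strassen's algorithm requires power-of-2 dimensions. Pad 38x38 to 64x64 (next power of 2).

Standard algorithm: 38^3 = 54872 multiplications
Strassen's algorithm: 7^(log2(64)) = 7^6 = 117649 multiplications
Difference: 54872 - 117649 = -62777 (Strassen uses MORE here due to padding overhead — for small or just-over-power-of-2 n, padding can outweigh the per-level savings)

Standard: 54872 multiplications (38^3). Strassen: 117649 multiplications (7^6, after padding to 64x64). Strassen reduces 8 recursive multiplications to 7 at each level.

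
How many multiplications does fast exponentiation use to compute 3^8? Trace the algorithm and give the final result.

Computing 3^8 by squaring (build up from 3^1; each line after the first costs one multiplication):

3^1 = 3
3^2 = (3^1)^2 = 3^2 = 9
3^4 = (3^2)^2 = 9^2 = 81
3^8 = (3^4)^2 = 81^2 = 6561

Result: 6561
Multiplications needed: 3 (3 lines after 3^1)

3^8 = 6561. Using exponentiation by squaring, this requires 3 multiplications. The key idea: if the exponent is even, square the half-power; if odd, multiply by the base once.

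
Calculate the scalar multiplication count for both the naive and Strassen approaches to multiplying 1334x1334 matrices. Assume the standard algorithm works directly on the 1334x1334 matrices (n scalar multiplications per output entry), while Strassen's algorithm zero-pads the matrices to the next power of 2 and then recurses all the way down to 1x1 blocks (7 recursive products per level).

Matrix multiplication for 1334x1334 matrices:

Strassen's algorithm requires power-of-2 dimensions. Pad 1334x1334 to 2048x2048 (next power of 2).

Standard algorithm: 1334^3 = 2373927704 multiplications
Strassen's algorithm: 7^(log2(2048)) = 7^11 = 1977326743 multiplications
Savings: 2373927704 - 1977326743 = 396600961 multiplications

Standard: 2373927704 multiplications (1334^3). Strassen: 1977326743 multiplications (7^11, after padding to 2048x2048). Strassen reduces 8 recursive multiplications to 7 at each level.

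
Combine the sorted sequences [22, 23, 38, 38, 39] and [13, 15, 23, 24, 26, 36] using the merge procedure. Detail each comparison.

Merging process:

Compare 22 vs 13: take 13 from right. Merged: [13]
Compare 22 vs 15: take 15 from right. Merged: [13, 15]
Compare 22 vs 23: take 22 from left. Merged: [13, 15, 22]
Compare 23 vs 23: take 23 from left. Merged: [13, 15, 22, 23]
Compare 38 vs 23: take 23 from right. Merged: [13, 15, 22, 23, 23]
Compare 38 vs 24: take 24 from right. Merged: [13, 15, 22, 23, 23, 24]
Compare 38 vs 26: take 26 from right. Merged: [13, 15, 22, 23, 23, 24, 26]
Compare 38 vs 36: take 36 from right. Merged: [13, 15, 22, 23, 23, 24, 26, 36]
Append remaining from left: [38, 38, 39]. Merged: [13, 15, 22, 23, 23, 24, 26, 36, 38, 38, 39]

Final merged array: [13, 15, 22, 23, 23, 24, 26, 36, 38, 38, 39]
Total comparisons: 8

The merged array is [13, 15, 22, 23, 23, 24, 26, 36, 38, 38, 39], requiring 8 comparisons. The merge step runs in O(n) time where n is the total number of elements.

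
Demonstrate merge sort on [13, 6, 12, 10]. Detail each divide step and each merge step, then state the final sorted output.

Merge sort trace:

Split: [13, 6, 12, 10] -> [13, 6] and [12, 10]
  Split: [13, 6] -> [13] and [6]
  Merge: [13] + [6] -> [6, 13]
  Split: [12, 10] -> [12] and [10]
  Merge: [12] + [10] -> [10, 12]
Merge: [6, 13] + [10, 12] -> [6, 10, 12, 13]

Final sorted array: [6, 10, 12, 13]

The merge sort proceeds by recursively splitting the array and merging sorted halves.
After all merges, the sorted array is [6, 10, 12, 13].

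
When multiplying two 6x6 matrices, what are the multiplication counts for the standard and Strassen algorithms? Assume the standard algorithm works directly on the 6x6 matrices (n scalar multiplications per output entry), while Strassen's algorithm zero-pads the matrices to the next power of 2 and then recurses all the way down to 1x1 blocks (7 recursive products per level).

Matrix multiplication for 6x6 matrices:

Strassen's algorithm requires power-of-2 dimensions. Pad 6x6 to 8x8 (next power of 2).

Standard algorithm: 6^3 = 216 multiplications
Strassen's algorithm: 7^(log2(8)) = 7^3 = 343 multiplications
Difference: 216 - 343 = -127 (Strassen uses MORE here due to padding overhead — for small or just-over-power-of-2 n, padding can outweigh the per-level savings)

Standard: 216 multiplications (6^3). Strassen: 343 multiplications (7^3, after padding to 8x8). Strassen reduces 8 recursive multiplications to 7 at each level.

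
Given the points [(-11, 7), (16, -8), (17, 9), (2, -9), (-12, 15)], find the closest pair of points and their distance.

Computing all pairwise distances among 5 points:

d((-11, 7), (16, -8)) = 30.8869
d((-11, 7), (17, 9)) = 28.0713
d((-11, 7), (2, -9)) = 20.6155
d((-11, 7), (-12, 15)) = 8.0623 <-- minimum
d((16, -8), (17, 9)) = 17.0294
d((16, -8), (2, -9)) = 14.0357
d((16, -8), (-12, 15)) = 36.2353
d((17, 9), (2, -9)) = 23.4307
d((17, 9), (-12, 15)) = 29.6142
d((2, -9), (-12, 15)) = 27.7849

Closest pair: (-11, 7) and (-12, 15) with distance 8.0623

The closest pair is (-11, 7) and (-12, 15) with Euclidean distance 8.0623. For 5 points, brute-force pairwise comparison is shown above. For large n, the divide-and-conquer algorithm (sort by x, recurse on halves, check the dividing strip) achieves O(n log n).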